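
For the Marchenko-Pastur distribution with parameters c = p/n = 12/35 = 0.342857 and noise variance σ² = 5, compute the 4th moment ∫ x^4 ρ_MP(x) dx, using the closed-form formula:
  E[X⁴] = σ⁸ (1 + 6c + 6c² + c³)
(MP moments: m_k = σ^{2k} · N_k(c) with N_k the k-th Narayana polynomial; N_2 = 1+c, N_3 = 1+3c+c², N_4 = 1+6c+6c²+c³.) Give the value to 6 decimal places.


E[X⁴] = σ⁸ (1 + 6c + 6c² + c³) (fourth MP moment). With σ² = 5 (so σ⁸ = 625) and c = 12/35 = 0.342857: E[X⁴] = 625 · (1 + 6·0.342857 + 6·(0.342857)² + (0.342857)³) = 625 · 3.802752.

So E[X^4] = 2376.720117.


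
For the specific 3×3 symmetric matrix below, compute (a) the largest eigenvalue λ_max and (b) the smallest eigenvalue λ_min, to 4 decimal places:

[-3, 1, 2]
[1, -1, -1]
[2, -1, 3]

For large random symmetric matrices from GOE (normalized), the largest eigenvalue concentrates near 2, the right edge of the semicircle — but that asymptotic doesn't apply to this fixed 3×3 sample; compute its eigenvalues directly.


Since M is real symmetric, all three eigenvalues are real; they are the roots of det(λI − M) = λ³ − (tr M) λ² + s λ − det M, where s is the sum of the principal 2×2 minors.
tr M = -3 + (-1) + 3 = -1.
s = ((-3)·(-1) − 1²) + ((-3)·3 − 2²) + ((-1)·3 − (-1)²) = 2 + (-13) + (-4) = -15.
det M (expand along row 1) = (-3)·(-4) − 1·5 + 2·1 = 9.
Characteristic polynomial: λ³ + λ² − 15λ − 9 = 0.
Substitute λ = y + (tr M)/3 = y − 0.333333 to remove the quadratic term: y³ + p·y + q = 0 with p = s − (tr M)²/3 = -15.333333 and q = −2(tr M)³/27 + (tr M)·s/3 − det M = -3.925926.
Three real roots ⇒ use the trigonometric (Viète) form: r = 2√(−p/3) = 4.521553, φ = arccos(3q/(p·r)) = arccos(0.169879) = 1.400090 rad.
y_k = r·cos(φ/3 − 2πk/3) for k = 0, 1, 2 gives y = 4.038016, -0.257148, -3.780869.
λ_k = y_k − 0.333333 gives λ = 3.7047, -0.5905, -4.1142 (check: the sum is -1.0000 = tr M).

Hence λ_max = 3.7047 and λ_min = -4.1142.


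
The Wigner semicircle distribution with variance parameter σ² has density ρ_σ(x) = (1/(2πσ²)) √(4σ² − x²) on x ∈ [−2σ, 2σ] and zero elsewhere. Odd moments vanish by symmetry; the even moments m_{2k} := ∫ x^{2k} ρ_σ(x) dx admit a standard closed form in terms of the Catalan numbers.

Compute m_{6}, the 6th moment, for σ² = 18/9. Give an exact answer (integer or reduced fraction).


By the scaled semicircle moment identity, m_{2k} = σ^{2k} · C_k with k = 3.
C_3 = (1/(k+1)) · C(2k, k) = (1/4) · C(6, 3) = (1/4) · 20 = 5.
σ^{2k} = (σ²)^k = (18/9)^3 = 8.

Therefore m_{6} = σ^{6} · C_3 = 8 · 5 = 40.


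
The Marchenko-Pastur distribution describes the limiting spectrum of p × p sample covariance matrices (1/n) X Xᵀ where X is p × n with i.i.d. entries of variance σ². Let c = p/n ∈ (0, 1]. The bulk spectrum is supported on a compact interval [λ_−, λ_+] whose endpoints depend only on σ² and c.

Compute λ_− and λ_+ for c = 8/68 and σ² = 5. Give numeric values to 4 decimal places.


c = 8/68 = 0.117647; √c = 0.342997.
λ_− = σ² (1 − √c)² = 5 · (1 − 0.342997)² = 5 · (0.657003)² = 2.158264.
λ_+ = σ² (1 + √c)² = 5 · (1 + 0.342997)² = 5 · (1.342997)² = 9.018207.

Rounded to 4 decimal places: λ_− ≈ 2.1583, λ_+ ≈ 9.0182.


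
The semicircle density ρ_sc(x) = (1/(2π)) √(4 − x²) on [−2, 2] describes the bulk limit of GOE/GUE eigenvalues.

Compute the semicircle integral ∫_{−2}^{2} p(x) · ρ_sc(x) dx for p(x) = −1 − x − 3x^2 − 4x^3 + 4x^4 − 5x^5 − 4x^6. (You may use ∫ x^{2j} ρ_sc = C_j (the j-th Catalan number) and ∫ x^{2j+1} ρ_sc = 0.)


Write p(x) = Σ a_i x^i, split into monomials and integrate each against ρ_sc separately.
Using ∫ x^{2j} ρ_sc = C_j = (1/(j+1)) C(2j, j) (Catalan numbers) and ∫ x^{2j+1} ρ_sc = 0 (odd monomials vanish by symmetry):
  i = 0 (even): a_0 · C_{0} = -1 · 1 = -1
  i = 1 (odd): ∫ x^1 ρ_sc = 0 (vanishes)
  i = 2 (even): a_2 · C_{1} = -3 · 1 = -3
  i = 3 (odd): ∫ x^3 ρ_sc = 0 (vanishes)
  i = 4 (even): a_4 · C_{2} = 4 · 2 = 8
  i = 5 (odd): ∫ x^5 ρ_sc = 0 (vanishes)
  i = 6 (even): a_6 · C_{3} = -4 · 5 = -20

Summing the contributions: ∫_{−2}^{2} p(x) ρ_sc(x) dx = (-1) + (-3) + 8 + (-20) = -16.


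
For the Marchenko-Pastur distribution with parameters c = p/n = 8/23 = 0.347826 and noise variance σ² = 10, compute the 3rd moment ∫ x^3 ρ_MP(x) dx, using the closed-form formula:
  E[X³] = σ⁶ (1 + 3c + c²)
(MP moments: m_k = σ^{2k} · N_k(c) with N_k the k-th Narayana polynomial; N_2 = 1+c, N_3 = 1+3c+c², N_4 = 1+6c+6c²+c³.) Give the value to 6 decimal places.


E[X³] = σ⁶ (1 + 3c + c²) (third MP moment). With σ² = 10 (so σ⁶ = 1000) and c = 8/23 = 0.347826: E[X³] = 1000 · (1 + 3·0.347826 + (0.347826)²) = 1000 · 2.164461.

So E[X^3] = 2164.461248.


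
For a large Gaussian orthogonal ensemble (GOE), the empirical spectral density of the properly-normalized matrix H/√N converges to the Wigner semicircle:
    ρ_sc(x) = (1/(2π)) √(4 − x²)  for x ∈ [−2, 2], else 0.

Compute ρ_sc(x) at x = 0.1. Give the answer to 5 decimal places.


ρ_sc(x) = (1/(2π)) √(4 − x²). With x = 0.1:
  4 − x² = 4 − (0.1)² = 4 − 0.010000 = 3.990000.
  √(4 − x²) = 1.997498.
  1/(2π) = 0.159155.
  ρ_sc(0.1) = 0.159155 · 1.997498 = 0.317912.

Rounded to 5 decimal places: ρ_sc(0.1) ≈ 0.31791.


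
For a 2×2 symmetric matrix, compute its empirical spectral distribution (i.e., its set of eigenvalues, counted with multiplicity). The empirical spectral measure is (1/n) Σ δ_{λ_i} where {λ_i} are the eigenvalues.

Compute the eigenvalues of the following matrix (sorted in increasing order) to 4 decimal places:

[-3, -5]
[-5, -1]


Since M is real symmetric, both eigenvalues are real; they are the roots of det(λI − M) = λ² − (tr M) λ + det M.
tr M = -3 + (-1) = -4.
det M = (-3)·(-1) − (-5)² = 3 − 25 = -22.
Characteristic polynomial: λ² + 4λ − 22 = 0.
Discriminant Δ = (tr M)² − 4·det M = 16 − (-88) = 104; √Δ = 10.198039.
λ = (tr M ± √Δ)/2 = (-4 ± 10.198039)/2, giving (tr M − √Δ)/2 = -7.0990 and (tr M + √Δ)/2 = 3.0990.

Eigenvalues sorted in increasing order: [-7.0990, 3.0990].


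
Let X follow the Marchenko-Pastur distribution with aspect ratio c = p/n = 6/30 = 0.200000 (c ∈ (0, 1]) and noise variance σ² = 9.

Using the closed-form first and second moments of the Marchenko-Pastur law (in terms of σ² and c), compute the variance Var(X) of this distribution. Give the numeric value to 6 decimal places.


Recall the MP moments m_1 = E[X] = σ² and m_2 = E[X²] = σ⁴ (1 + c).
m_1 = E[X] = σ² = 9, so m_1² = 81.
m_2 = E[X²] = σ⁴ (1 + c) = 81 · (1 + 0.200000) = 81 · 1.200000 = 97.200000.
(Note m_2 − m_1² simplifies to c · σ⁴ = 0.200000 · 81.)

Var(X) = m_2 − m_1² = 97.200000 − 81 = 16.200000.


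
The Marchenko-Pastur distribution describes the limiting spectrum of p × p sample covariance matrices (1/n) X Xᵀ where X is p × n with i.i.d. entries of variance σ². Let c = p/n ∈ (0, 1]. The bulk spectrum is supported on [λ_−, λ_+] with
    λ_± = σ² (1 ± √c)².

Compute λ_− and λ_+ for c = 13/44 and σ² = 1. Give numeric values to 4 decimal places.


c = 13/44 = 0.295455; √c = 0.543557.
λ_− = σ² (1 − √c)² = 1 · (1 − 0.543557)² = 1 · (0.456443)² = 0.208340.
λ_+ = σ² (1 + √c)² = 1 · (1 + 0.543557)² = 1 · (1.543557)² = 2.382569.

Rounded to 4 decimal places: λ_− ≈ 0.2083, λ_+ ≈ 2.3826.


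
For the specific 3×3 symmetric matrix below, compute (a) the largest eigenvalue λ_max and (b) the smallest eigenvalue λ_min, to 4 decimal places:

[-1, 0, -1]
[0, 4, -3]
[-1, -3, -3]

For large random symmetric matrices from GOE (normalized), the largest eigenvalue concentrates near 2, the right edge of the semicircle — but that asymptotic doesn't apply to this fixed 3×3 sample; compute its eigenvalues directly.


Since M is real symmetric, all three eigenvalues are real; they are the roots of det(λI − M) = λ³ − (tr M) λ² + s λ − det M, where s is the sum of the principal 2×2 minors.
tr M = -1 + 4 + (-3) = 0.
s = ((-1)·4 − 0²) + ((-1)·(-3) − (-1)²) + (4·(-3) − (-3)²) = -4 + 2 + (-21) = -23.
det M (expand along row 1) = (-1)·(-21) − 0·(-3) + (-1)·4 = 17.
Characteristic polynomial: λ³ − 23λ − 17 = 0.
Substitute λ = y + (tr M)/3 = y + 0.000000 to remove the quadratic term: y³ + p·y + q = 0 with p = s − (tr M)²/3 = -23.000000 and q = −2(tr M)³/27 + (tr M)·s/3 − det M = -17.000000.
Three real roots ⇒ use the trigonometric (Viète) form: r = 2√(−p/3) = 5.537749, φ = arccos(3q/(p·r)) = arccos(0.400414) = 1.158828 rad.
y_k = r·cos(φ/3 − 2πk/3) for k = 0, 1, 2 gives y = 5.129719, -0.758071, -4.371648.
λ_k = y_k + 0.000000 gives λ = 5.1297, -0.7581, -4.3716 (check: the sum is 0.0000 = tr M).

Hence λ_max = 5.1297 and λ_min = -4.3716.


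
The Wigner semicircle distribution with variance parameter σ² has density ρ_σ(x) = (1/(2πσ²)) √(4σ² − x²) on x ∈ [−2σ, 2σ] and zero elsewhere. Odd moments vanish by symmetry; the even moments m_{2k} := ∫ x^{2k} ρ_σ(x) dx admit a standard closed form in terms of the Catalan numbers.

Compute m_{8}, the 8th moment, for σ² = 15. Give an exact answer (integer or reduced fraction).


By the scaled semicircle moment identity, m_{2k} = σ^{2k} · C_k with k = 4.
C_4 = (1/(k+1)) · C(2k, k) = (1/5) · C(8, 4) = (1/5) · 70 = 14.
σ^{2k} = (σ²)^k = (15)^4 = 50625.

Therefore m_{8} = σ^{8} · C_4 = 50625 · 14 = 708750.


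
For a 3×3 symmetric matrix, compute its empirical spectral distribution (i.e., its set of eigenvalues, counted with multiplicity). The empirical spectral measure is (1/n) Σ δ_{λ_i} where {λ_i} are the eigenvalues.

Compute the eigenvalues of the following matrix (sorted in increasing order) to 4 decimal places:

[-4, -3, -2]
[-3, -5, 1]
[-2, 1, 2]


Since M is real symmetric, all three eigenvalues are real; they are the roots of det(λI − M) = λ³ − (tr M) λ² + s λ − det M, where s is the sum of the principal 2×2 minors.
tr M = -4 + (-5) + 2 = -7.
s = ((-4)·(-5) − (-3)²) + ((-4)·2 − (-2)²) + ((-5)·2 − 1²) = 11 + (-12) + (-11) = -12.
det M (expand along row 1) = (-4)·(-11) − (-3)·(-4) + (-2)·(-13) = 58.
Characteristic polynomial: λ³ + 7λ² − 12λ − 58 = 0.
Substitute λ = y + (tr M)/3 = y − 2.333333 to remove the quadratic term: y³ + p·y + q = 0 with p = s − (tr M)²/3 = -28.333333 and q = −2(tr M)³/27 + (tr M)·s/3 − det M = -4.592593.
Three real roots ⇒ use the trigonometric (Viète) form: r = 2√(−p/3) = 6.146363, φ = arccos(3q/(p·r)) = arccos(0.079116) = 1.491598 rad.
y_k = r·cos(φ/3 − 2πk/3) for k = 0, 1, 2 gives y = 5.402173, -0.162242, -5.239931.
λ_k = y_k − 2.333333 gives λ = 3.0688, -2.4956, -7.5733 (check: the sum is -7.0000 = tr M).

Eigenvalues sorted in increasing order: [-7.5733, -2.4956, 3.0688].


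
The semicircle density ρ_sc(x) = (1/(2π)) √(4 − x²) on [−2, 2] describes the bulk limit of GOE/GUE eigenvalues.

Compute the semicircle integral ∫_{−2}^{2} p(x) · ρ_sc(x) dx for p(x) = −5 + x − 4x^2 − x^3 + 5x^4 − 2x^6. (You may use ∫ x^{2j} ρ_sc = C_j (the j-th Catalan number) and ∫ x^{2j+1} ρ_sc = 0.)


Write p(x) = Σ a_i x^i, split into monomials and integrate each against ρ_sc separately.
Using ∫ x^{2j} ρ_sc = C_j = (1/(j+1)) C(2j, j) (Catalan numbers) and ∫ x^{2j+1} ρ_sc = 0 (odd monomials vanish by symmetry):
  i = 0 (even): a_0 · C_{0} = -5 · 1 = -5
  i = 1 (odd): ∫ x^1 ρ_sc = 0 (vanishes)
  i = 2 (even): a_2 · C_{1} = -4 · 1 = -4
  i = 3 (odd): ∫ x^3 ρ_sc = 0 (vanishes)
  i = 4 (even): a_4 · C_{2} = 5 · 2 = 10
  i = 6 (even): a_6 · C_{3} = -2 · 5 = -10

Summing the contributions: ∫_{−2}^{2} p(x) ρ_sc(x) dx = (-5) + (-4) + 10 + (-10) = -9.


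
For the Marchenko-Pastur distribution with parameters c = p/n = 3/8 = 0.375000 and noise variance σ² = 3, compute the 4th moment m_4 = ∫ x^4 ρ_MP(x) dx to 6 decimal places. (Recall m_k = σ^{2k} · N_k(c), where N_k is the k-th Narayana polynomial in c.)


E[X⁴] = σ⁸ (1 + 6c + 6c² + c³) (fourth MP moment). With σ² = 3 (so σ⁸ = 81) and c = 3/8 = 0.375000: E[X⁴] = 81 · (1 + 6·0.375000 + 6·(0.375000)² + (0.375000)³) = 81 · 4.146484.

So E[X^4] = 335.865234.


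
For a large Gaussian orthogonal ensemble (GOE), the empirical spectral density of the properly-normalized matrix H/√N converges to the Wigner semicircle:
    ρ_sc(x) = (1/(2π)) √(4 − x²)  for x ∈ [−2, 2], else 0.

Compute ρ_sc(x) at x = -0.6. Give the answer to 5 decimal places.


ρ_sc(x) = (1/(2π)) √(4 − x²). With x = -0.6:
  4 − x² = 4 − (-0.6)² = 4 − 0.360000 = 3.640000.
  √(4 − x²) = 1.907878.
  1/(2π) = 0.159155.
  ρ_sc(-0.6) = 0.159155 · 1.907878 = 0.303648.

Rounded to 5 decimal places: ρ_sc(-0.6) ≈ 0.30365.


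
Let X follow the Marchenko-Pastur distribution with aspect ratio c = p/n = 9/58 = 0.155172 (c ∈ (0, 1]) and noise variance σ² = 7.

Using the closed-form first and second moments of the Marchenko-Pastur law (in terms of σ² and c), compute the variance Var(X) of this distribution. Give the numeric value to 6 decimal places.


Recall the MP moments m_1 = E[X] = σ² and m_2 = E[X²] = σ⁴ (1 + c).
m_1 = E[X] = σ² = 7, so m_1² = 49.
m_2 = E[X²] = σ⁴ (1 + c) = 49 · (1 + 0.155172) = 49 · 1.155172 = 56.603448.
(Note m_2 − m_1² simplifies to c · σ⁴ = 0.155172 · 49.)

Var(X) = m_2 − m_1² = 56.603448 − 49 = 7.603448.


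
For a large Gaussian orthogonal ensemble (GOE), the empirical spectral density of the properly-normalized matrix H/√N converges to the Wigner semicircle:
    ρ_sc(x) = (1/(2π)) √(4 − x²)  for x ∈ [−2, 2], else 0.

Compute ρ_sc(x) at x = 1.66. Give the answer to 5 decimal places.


ρ_sc(x) = (1/(2π)) √(4 − x²). With x = 1.66:
  4 − x² = 4 − (1.66)² = 4 − 2.755600 = 1.244400.
  √(4 − x²) = 1.115527.
  1/(2π) = 0.159155.
  ρ_sc(1.66) = 0.159155 · 1.115527 = 0.177542.

Rounded to 5 decimal places: ρ_sc(1.66) ≈ 0.17754.


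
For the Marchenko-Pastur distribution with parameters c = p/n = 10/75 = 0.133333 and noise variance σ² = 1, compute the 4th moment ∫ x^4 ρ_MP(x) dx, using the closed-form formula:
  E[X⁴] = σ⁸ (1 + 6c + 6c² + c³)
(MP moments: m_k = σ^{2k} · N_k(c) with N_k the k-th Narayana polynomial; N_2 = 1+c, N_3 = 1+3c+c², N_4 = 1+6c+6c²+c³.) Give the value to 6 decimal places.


E[X⁴] = σ⁸ (1 + 6c + 6c² + c³) (fourth MP moment). With σ² = 1 (so σ⁸ = 1) and c = 10/75 = 0.133333: E[X⁴] = 1 · (1 + 6·0.133333 + 6·(0.133333)² + (0.133333)³) = 1 · 1.909037.

So E[X^4] = 1.909037.


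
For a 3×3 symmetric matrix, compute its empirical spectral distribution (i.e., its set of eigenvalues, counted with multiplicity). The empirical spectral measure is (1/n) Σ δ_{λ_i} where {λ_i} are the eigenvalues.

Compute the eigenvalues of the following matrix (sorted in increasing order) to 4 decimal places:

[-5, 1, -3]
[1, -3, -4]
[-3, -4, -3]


Since M is real symmetric, all three eigenvalues are real; they are the roots of det(λI − M) = λ³ − (tr M) λ² + s λ − det M, where s is the sum of the principal 2×2 minors.
tr M = -5 + (-3) + (-3) = -11.
s = ((-5)·(-3) − 1²) + ((-5)·(-3) − (-3)²) + ((-3)·(-3) − (-4)²) = 14 + 6 + (-7) = 13.
det M (expand along row 1) = (-5)·(-7) − 1·(-15) + (-3)·(-13) = 89.
Characteristic polynomial: λ³ + 11λ² + 13λ − 89 = 0.
Substitute λ = y + (tr M)/3 = y − 3.666667 to remove the quadratic term: y³ + p·y + q = 0 with p = s − (tr M)²/3 = -27.333333 and q = −2(tr M)³/27 + (tr M)·s/3 − det M = -38.074074.
Three real roots ⇒ use the trigonometric (Viète) form: r = 2√(−p/3) = 6.036923, φ = arccos(3q/(p·r)) = arccos(0.692217) = 0.806240 rad.
y_k = r·cos(φ/3 − 2πk/3) for k = 0, 1, 2 gives y = 5.820225, -1.521923, -4.298302.
λ_k = y_k − 3.666667 gives λ = 2.1536, -5.1886, -7.9650 (check: the sum is -11.0000 = tr M).

Eigenvalues sorted in increasing order: [-7.9650, -5.1886, 2.1536].


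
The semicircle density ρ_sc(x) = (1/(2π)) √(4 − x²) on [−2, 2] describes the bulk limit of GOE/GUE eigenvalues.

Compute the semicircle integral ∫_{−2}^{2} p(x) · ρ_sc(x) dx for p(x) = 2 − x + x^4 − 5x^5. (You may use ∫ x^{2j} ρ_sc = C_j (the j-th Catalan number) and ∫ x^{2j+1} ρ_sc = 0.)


Write p(x) = Σ a_i x^i, split into monomials and integrate each against ρ_sc separately.
Using ∫ x^{2j} ρ_sc = C_j = (1/(j+1)) C(2j, j) (Catalan numbers) and ∫ x^{2j+1} ρ_sc = 0 (odd monomials vanish by symmetry):
  i = 0 (even): a_0 · C_{0} = 2 · 1 = 2
  i = 1 (odd): ∫ x^1 ρ_sc = 0 (vanishes)
  i = 4 (even): a_4 · C_{2} = 1 · 2 = 2
  i = 5 (odd): ∫ x^5 ρ_sc = 0 (vanishes)

Summing the contributions: ∫_{−2}^{2} p(x) ρ_sc(x) dx = 2 + 2 = 4.


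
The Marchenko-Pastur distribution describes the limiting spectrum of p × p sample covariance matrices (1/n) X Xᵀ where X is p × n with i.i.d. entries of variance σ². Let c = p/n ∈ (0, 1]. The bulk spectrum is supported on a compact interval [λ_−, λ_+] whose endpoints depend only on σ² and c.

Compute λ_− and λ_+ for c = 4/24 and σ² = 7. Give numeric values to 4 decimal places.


c = 4/24 = 0.166667; √c = 0.408248.
λ_− = σ² (1 − √c)² = 7 · (1 − 0.408248)² = 7 · (0.591752)² = 2.451191.
λ_+ = σ² (1 + √c)² = 7 · (1 + 0.408248)² = 7 · (1.408248)² = 13.882143.

Rounded to 4 decimal places: λ_− ≈ 2.4512, λ_+ ≈ 13.8821.


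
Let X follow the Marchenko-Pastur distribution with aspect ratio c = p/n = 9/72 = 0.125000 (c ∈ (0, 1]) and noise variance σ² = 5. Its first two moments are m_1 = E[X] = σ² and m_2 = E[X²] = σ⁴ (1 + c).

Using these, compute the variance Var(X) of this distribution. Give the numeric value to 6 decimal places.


m_1 = E[X] = σ² = 5, so m_1² = 25.
m_2 = E[X²] = σ⁴ (1 + c) = 25 · (1 + 0.125000) = 25 · 1.125000 = 28.125000.
(Note m_2 − m_1² simplifies to c · σ⁴ = 0.125000 · 25.)

Var(X) = m_2 − m_1² = 28.125000 − 25 = 3.125000.


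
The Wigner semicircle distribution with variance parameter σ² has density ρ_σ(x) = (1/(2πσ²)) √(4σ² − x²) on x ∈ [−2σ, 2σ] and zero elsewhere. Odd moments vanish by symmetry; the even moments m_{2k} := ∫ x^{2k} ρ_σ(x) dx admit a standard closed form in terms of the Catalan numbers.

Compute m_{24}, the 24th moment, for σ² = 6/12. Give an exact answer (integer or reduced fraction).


By the scaled semicircle moment identity, m_{2k} = σ^{2k} · C_k with k = 12.
C_12 = (1/(k+1)) · C(2k, k) = (1/13) · C(24, 12) = (1/13) · 2704156 = 208012.
σ^{2k} = (σ²)^k = (6/12)^12 = 1/4096.

Therefore m_{24} = σ^{24} · C_12 = (1/4096) · 208012 = 52003/1024.


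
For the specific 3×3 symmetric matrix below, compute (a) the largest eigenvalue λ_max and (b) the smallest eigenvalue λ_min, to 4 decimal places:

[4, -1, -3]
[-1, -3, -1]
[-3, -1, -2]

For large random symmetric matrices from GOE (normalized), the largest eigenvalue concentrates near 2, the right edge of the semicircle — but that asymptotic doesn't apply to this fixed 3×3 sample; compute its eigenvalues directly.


Since M is real symmetric, all three eigenvalues are real; they are the roots of det(λI − M) = λ³ − (tr M) λ² + s λ − det M, where s is the sum of the principal 2×2 minors.
tr M = 4 + (-3) + (-2) = -1.
s = (4·(-3) − (-1)²) + (4·(-2) − (-3)²) + ((-3)·(-2) − (-1)²) = -13 + (-17) + 5 = -25.
det M (expand along row 1) = 4·5 − (-1)·(-1) + (-3)·(-8) = 43.
Characteristic polynomial: λ³ + λ² − 25λ − 43 = 0.
Substitute λ = y + (tr M)/3 = y − 0.333333 to remove the quadratic term: y³ + p·y + q = 0 with p = s − (tr M)²/3 = -25.333333 and q = −2(tr M)³/27 + (tr M)·s/3 − det M = -34.592593.
Three real roots ⇒ use the trigonometric (Viète) form: r = 2√(−p/3) = 5.811865, φ = arccos(3q/(p·r)) = arccos(0.704850) = 0.788585 rad.
y_k = r·cos(φ/3 − 2πk/3) for k = 0, 1, 2 gives y = 5.612230, -1.498257, -4.113973.
λ_k = y_k − 0.333333 gives λ = 5.2789, -1.8316, -4.4473 (check: the sum is -1.0000 = tr M).

Hence λ_max = 5.2789 and λ_min = -4.4473.


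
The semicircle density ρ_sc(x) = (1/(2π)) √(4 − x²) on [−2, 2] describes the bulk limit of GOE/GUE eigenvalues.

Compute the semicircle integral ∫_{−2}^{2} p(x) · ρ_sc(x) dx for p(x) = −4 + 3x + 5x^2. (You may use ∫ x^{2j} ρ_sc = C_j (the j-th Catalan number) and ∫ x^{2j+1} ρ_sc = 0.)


Write p(x) = Σ a_i x^i, split into monomials and integrate each against ρ_sc separately.
Using ∫ x^{2j} ρ_sc = C_j = (1/(j+1)) C(2j, j) (Catalan numbers) and ∫ x^{2j+1} ρ_sc = 0 (odd monomials vanish by symmetry):
  i = 0 (even): a_0 · C_{0} = -4 · 1 = -4
  i = 1 (odd): ∫ x^1 ρ_sc = 0 (vanishes)
  i = 2 (even): a_2 · C_{1} = 5 · 1 = 5

Summing the contributions: ∫_{−2}^{2} p(x) ρ_sc(x) dx = (-4) + 5 = 1.


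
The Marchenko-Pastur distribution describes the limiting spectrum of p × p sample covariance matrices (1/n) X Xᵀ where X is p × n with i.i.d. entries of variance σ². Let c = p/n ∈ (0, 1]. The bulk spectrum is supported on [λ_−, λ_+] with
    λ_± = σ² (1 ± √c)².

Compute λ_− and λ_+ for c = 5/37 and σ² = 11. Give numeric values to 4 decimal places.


c = 5/37 = 0.135135; √c = 0.367607.
λ_− = σ² (1 − √c)² = 11 · (1 − 0.367607)² = 11 · (0.632393)² = 4.399126.
λ_+ = σ² (1 + √c)² = 11 · (1 + 0.367607)² = 11 · (1.367607)² = 20.573847.

Rounded to 4 decimal places: λ_− ≈ 4.3991, λ_+ ≈ 20.5738.


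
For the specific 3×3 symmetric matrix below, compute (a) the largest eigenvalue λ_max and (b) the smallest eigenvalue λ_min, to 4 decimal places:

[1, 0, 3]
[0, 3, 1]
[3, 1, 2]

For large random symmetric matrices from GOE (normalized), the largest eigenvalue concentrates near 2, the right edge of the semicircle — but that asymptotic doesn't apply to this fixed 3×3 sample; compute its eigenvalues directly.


Since M is real symmetric, all three eigenvalues are real; they are the roots of det(λI − M) = λ³ − (tr M) λ² + s λ − det M, where s is the sum of the principal 2×2 minors.
tr M = 1 + 3 + 2 = 6.
s = (1·3 − 0²) + (1·2 − 3²) + (3·2 − 1²) = 3 + (-7) + 5 = 1.
det M (expand along row 1) = 1·5 − 0·(-3) + 3·(-9) = -22.
Characteristic polynomial: λ³ − 6λ² + λ + 22 = 0.
Substitute λ = y + (tr M)/3 = y + 2.000000 to remove the quadratic term: y³ + p·y + q = 0 with p = s − (tr M)²/3 = -11.000000 and q = −2(tr M)³/27 + (tr M)·s/3 − det M = 8.000000.
Three real roots ⇒ use the trigonometric (Viète) form: r = 2√(−p/3) = 3.829708, φ = arccos(3q/(p·r)) = arccos(-0.569709) = 2.176948 rad.
y_k = r·cos(φ/3 − 2πk/3) for k = 0, 1, 2 gives y = 2.864885, 0.768540, -3.633425.
λ_k = y_k + 2.000000 gives λ = 4.8649, 2.7685, -1.6334 (check: the sum is 6.0000 = tr M).

Hence λ_max = 4.8649 and λ_min = -1.6334.


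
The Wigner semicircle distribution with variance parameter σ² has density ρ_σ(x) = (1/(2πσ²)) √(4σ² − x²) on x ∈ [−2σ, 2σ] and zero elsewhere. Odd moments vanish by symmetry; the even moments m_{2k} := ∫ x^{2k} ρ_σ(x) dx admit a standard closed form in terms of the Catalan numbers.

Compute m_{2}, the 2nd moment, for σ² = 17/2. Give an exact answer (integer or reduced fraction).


By the scaled semicircle moment identity, m_{2k} = σ^{2k} · C_k with k = 1.
C_1 = (1/(k+1)) · C(2k, k) = (1/2) · C(2, 1) = (1/2) · 2 = 1.
σ^{2k} = (σ²)^k = (17/2)^1 = 17/2.

Therefore m_{2} = σ^{2} · C_1 = (17/2) · 1 = 17/2.


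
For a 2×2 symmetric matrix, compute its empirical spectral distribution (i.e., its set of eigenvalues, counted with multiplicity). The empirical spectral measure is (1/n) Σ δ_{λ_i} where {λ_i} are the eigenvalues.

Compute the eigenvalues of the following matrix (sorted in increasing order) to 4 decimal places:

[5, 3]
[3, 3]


Since M is real symmetric, both eigenvalues are real; they are the roots of det(λI − M) = λ² − (tr M) λ + det M.
tr M = 5 + 3 = 8.
det M = 5·3 − 3² = 15 − 9 = 6.
Characteristic polynomial: λ² − 8λ + 6 = 0.
Discriminant Δ = (tr M)² − 4·det M = 64 − 24 = 40; √Δ = 6.324555.
λ = (tr M ± √Δ)/2 = (8 ± 6.324555)/2, giving (tr M − √Δ)/2 = 0.8377 and (tr M + √Δ)/2 = 7.1623.

Eigenvalues sorted in increasing order: [0.8377, 7.1623].


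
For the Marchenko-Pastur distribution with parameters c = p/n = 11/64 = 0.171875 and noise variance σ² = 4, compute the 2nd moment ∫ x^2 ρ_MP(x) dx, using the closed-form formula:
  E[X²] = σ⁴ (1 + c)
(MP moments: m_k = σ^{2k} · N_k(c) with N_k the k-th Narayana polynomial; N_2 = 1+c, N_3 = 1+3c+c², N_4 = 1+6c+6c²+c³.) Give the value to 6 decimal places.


E[X²] = σ⁴ (1 + c) (second MP moment). With σ² = 4 (so σ⁴ = 16) and c = 11/64 = 0.171875: E[X²] = 16 · (1 + 0.171875) = 16 · 1.171875.

So E[X^2] = 18.750000.


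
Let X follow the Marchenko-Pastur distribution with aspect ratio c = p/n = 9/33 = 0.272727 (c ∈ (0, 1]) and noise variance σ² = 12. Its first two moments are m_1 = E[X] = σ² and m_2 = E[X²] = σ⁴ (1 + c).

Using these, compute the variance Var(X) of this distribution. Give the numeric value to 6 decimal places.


m_1 = E[X] = σ² = 12, so m_1² = 144.
m_2 = E[X²] = σ⁴ (1 + c) = 144 · (1 + 0.272727) = 144 · 1.272727 = 183.272727.
(Note m_2 − m_1² simplifies to c · σ⁴ = 0.272727 · 144.)

Var(X) = m_2 − m_1² = 183.272727 − 144 = 39.272727.


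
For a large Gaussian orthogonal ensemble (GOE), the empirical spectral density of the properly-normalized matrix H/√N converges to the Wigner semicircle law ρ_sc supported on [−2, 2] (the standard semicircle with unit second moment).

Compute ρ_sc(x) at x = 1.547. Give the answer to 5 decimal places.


ρ_sc(x) = (1/(2π)) √(4 − x²). With x = 1.547:
  4 − x² = 4 − (1.547)² = 4 − 2.393209 = 1.606791.
  √(4 − x²) = 1.267593.
  1/(2π) = 0.159155.
  ρ_sc(1.547) = 0.159155 · 1.267593 = 0.201744.

Rounded to 5 decimal places: ρ_sc(1.547) ≈ 0.20174.


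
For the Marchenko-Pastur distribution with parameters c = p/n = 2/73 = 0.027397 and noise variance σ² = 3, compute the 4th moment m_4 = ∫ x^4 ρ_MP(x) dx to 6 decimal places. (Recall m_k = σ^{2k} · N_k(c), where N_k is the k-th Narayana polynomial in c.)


E[X⁴] = σ⁸ (1 + 6c + 6c² + c³) (fourth MP moment). With σ² = 3 (so σ⁸ = 81) and c = 2/73 = 0.027397: E[X⁴] = 81 · (1 + 6·0.027397 + 6·(0.027397)² + (0.027397)³) = 81 · 1.168908.

So E[X^4] = 94.681531.


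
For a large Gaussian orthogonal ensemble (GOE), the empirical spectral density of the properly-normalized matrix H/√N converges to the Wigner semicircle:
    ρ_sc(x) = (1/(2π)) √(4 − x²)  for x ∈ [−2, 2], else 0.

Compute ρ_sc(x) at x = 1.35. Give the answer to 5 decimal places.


ρ_sc(x) = (1/(2π)) √(4 − x²). With x = 1.35:
  4 − x² = 4 − (1.35)² = 4 − 1.822500 = 2.177500.
  √(4 − x²) = 1.475635.
  1/(2π) = 0.159155.
  ρ_sc(1.35) = 0.159155 · 1.475635 = 0.234855.

Rounded to 5 decimal places: ρ_sc(1.35) ≈ 0.23485.


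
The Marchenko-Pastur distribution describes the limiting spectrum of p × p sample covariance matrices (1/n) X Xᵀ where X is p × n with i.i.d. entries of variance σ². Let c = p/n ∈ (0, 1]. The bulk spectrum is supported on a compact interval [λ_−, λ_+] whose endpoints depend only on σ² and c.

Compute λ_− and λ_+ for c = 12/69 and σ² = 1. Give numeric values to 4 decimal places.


c = 12/69 = 0.173913; √c = 0.417029.
λ_− = σ² (1 − √c)² = 1 · (1 − 0.417029)² = 1 · (0.582971)² = 0.339855.
λ_+ = σ² (1 + √c)² = 1 · (1 + 0.417029)² = 1 · (1.417029)² = 2.007971.

Rounded to 4 decimal places: λ_− ≈ 0.3399, λ_+ ≈ 2.0080.


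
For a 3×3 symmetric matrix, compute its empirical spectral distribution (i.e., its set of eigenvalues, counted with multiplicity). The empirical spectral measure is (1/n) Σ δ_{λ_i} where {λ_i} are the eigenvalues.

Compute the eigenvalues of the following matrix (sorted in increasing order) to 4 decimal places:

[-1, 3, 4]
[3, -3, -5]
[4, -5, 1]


Since M is real symmetric, all three eigenvalues are real; they are the roots of det(λI − M) = λ³ − (tr M) λ² + s λ − det M, where s is the sum of the principal 2×2 minors.
tr M = -1 + (-3) + 1 = -3.
s = ((-1)·(-3) − 3²) + ((-1)·1 − 4²) + ((-3)·1 − (-5)²) = -6 + (-17) + (-28) = -51.
det M (expand along row 1) = (-1)·(-28) − 3·23 + 4·(-3) = -53.
Characteristic polynomial: λ³ + 3λ² − 51λ + 53 = 0.
Substitute λ = y + (tr M)/3 = y − 1.000000 to remove the quadratic term: y³ + p·y + q = 0 with p = s − (tr M)²/3 = -54.000000 and q = −2(tr M)³/27 + (tr M)·s/3 − det M = 106.000000.
Three real roots ⇒ use the trigonometric (Viète) form: r = 2√(−p/3) = 8.485281, φ = arccos(3q/(p·r)) = arccos(-0.694012) = 2.337843 rad.
y_k = r·cos(φ/3 − 2πk/3) for k = 0, 1, 2 gives y = 6.036590, 2.145975, -8.182565.
λ_k = y_k − 1.000000 gives λ = 5.0366, 1.1460, -9.1826 (check: the sum is -3.0000 = tr M).

Eigenvalues sorted in increasing order: [-9.1826, 1.1460, 5.0366].


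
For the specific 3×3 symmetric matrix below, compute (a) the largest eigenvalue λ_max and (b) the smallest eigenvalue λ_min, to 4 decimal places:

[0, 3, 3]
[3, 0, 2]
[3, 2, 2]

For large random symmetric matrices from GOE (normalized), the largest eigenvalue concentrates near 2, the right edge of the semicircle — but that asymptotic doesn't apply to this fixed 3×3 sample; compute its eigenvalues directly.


Since M is real symmetric, all three eigenvalues are real; they are the roots of det(λI − M) = λ³ − (tr M) λ² + s λ − det M, where s is the sum of the principal 2×2 minors.
tr M = 0 + 0 + 2 = 2.
s = (0·0 − 3²) + (0·2 − 3²) + (0·2 − 2²) = -9 + (-9) + (-4) = -22.
det M (expand along row 1) = 0·(-4) − 3·0 + 3·6 = 18.
Characteristic polynomial: λ³ − 2λ² − 22λ − 18 = 0.
Substitute λ = y + (tr M)/3 = y + 0.666667 to remove the quadratic term: y³ + p·y + q = 0 with p = s − (tr M)²/3 = -23.333333 and q = −2(tr M)³/27 + (tr M)·s/3 − det M = -33.259259.
Three real roots ⇒ use the trigonometric (Viète) form: r = 2√(−p/3) = 5.577734, φ = arccos(3q/(p·r)) = arccos(0.766654) = 0.697183 rad.
y_k = r·cos(φ/3 − 2πk/3) for k = 0, 1, 2 gives y = 5.427791, -1.601401, -3.826390.
λ_k = y_k + 0.666667 gives λ = 6.0945, -0.9347, -3.1597 (check: the sum is 2.0000 = tr M).

Hence λ_max = 6.0945 and λ_min = -3.1597.


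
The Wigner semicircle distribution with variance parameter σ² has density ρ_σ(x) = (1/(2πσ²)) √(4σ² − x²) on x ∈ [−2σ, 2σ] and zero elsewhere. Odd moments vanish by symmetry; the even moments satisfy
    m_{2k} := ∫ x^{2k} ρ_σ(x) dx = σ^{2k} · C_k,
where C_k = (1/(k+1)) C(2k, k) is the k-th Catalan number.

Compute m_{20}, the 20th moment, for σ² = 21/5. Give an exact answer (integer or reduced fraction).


By the scaled semicircle moment identity, m_{2k} = σ^{2k} · C_k with k = 10.
C_10 = (1/(k+1)) · C(2k, k) = (1/11) · C(20, 10) = (1/11) · 184756 = 16796.
σ^{2k} = (σ²)^k = (21/5)^10 = 16679880978201/9765625.

Therefore m_{20} = σ^{20} · C_10 = (16679880978201/9765625) · 16796 = 280155280909863996/9765625.


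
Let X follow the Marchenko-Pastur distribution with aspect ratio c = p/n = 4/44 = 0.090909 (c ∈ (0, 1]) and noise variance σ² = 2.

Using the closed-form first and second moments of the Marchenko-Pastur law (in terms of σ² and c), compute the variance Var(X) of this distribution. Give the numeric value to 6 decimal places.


Recall the MP moments m_1 = E[X] = σ² and m_2 = E[X²] = σ⁴ (1 + c).
m_1 = E[X] = σ² = 2, so m_1² = 4.
m_2 = E[X²] = σ⁴ (1 + c) = 4 · (1 + 0.090909) = 4 · 1.090909 = 4.363636.
(Note m_2 − m_1² simplifies to c · σ⁴ = 0.090909 · 4.)

Var(X) = m_2 − m_1² = 4.363636 − 4 = 0.363636.


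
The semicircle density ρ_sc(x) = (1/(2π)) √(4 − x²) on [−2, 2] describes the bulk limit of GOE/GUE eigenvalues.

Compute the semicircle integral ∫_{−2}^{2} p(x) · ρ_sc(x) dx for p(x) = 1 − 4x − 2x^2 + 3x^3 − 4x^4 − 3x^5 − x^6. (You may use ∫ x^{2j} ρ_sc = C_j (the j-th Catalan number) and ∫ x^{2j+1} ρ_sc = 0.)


Write p(x) = Σ a_i x^i, split into monomials and integrate each against ρ_sc separately.
Using ∫ x^{2j} ρ_sc = C_j = (1/(j+1)) C(2j, j) (Catalan numbers) and ∫ x^{2j+1} ρ_sc = 0 (odd monomials vanish by symmetry):
  i = 0 (even): a_0 · C_{0} = 1 · 1 = 1
  i = 1 (odd): ∫ x^1 ρ_sc = 0 (vanishes)
  i = 2 (even): a_2 · C_{1} = -2 · 1 = -2
  i = 3 (odd): ∫ x^3 ρ_sc = 0 (vanishes)
  i = 4 (even): a_4 · C_{2} = -4 · 2 = -8
  i = 5 (odd): ∫ x^5 ρ_sc = 0 (vanishes)
  i = 6 (even): a_6 · C_{3} = -1 · 5 = -5

Summing the contributions: ∫_{−2}^{2} p(x) ρ_sc(x) dx = 1 + (-2) + (-8) + (-5) = -14.


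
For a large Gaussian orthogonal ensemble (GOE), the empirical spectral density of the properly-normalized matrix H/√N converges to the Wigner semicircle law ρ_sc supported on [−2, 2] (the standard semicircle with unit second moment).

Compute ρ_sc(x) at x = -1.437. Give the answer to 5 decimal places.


ρ_sc(x) = (1/(2π)) √(4 − x²). With x = -1.437:
  4 − x² = 4 − (-1.437)² = 4 − 2.064969 = 1.935031.
  √(4 − x²) = 1.391054.
  1/(2π) = 0.159155.
  ρ_sc(-1.437) = 0.159155 · 1.391054 = 0.221393.

Rounded to 5 decimal places: ρ_sc(-1.437) ≈ 0.22139.


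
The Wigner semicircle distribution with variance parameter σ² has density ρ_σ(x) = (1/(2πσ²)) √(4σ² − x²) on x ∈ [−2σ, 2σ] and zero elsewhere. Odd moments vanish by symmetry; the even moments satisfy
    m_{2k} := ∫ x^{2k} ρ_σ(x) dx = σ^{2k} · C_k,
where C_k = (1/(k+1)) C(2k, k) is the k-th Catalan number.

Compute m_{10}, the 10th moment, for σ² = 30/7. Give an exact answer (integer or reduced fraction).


By the scaled semicircle moment identity, m_{2k} = σ^{2k} · C_k with k = 5.
C_5 = (1/(k+1)) · C(2k, k) = (1/6) · C(10, 5) = (1/6) · 252 = 42.
σ^{2k} = (σ²)^k = (30/7)^5 = 24300000/16807.

Therefore m_{10} = σ^{10} · C_5 = (24300000/16807) · 42 = 145800000/2401.


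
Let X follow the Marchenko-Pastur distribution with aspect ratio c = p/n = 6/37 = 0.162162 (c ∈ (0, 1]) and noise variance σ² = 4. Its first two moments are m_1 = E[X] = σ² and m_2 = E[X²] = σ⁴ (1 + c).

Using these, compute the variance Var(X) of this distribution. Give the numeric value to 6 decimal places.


m_1 = E[X] = σ² = 4, so m_1² = 16.
m_2 = E[X²] = σ⁴ (1 + c) = 16 · (1 + 0.162162) = 16 · 1.162162 = 18.594595.
(Note m_2 − m_1² simplifies to c · σ⁴ = 0.162162 · 16.)

Var(X) = m_2 − m_1² = 18.594595 − 16 = 2.594595.


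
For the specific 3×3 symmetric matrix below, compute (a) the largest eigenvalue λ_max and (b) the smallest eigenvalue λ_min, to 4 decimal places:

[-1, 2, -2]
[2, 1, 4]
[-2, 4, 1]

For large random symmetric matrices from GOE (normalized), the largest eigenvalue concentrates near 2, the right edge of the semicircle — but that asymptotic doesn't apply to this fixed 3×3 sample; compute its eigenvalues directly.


Since M is real symmetric, all three eigenvalues are real; they are the roots of det(λI − M) = λ³ − (tr M) λ² + s λ − det M, where s is the sum of the principal 2×2 minors.
tr M = -1 + 1 + 1 = 1.
s = ((-1)·1 − 2²) + ((-1)·1 − (-2)²) + (1·1 − 4²) = -5 + (-5) + (-15) = -25.
det M (expand along row 1) = (-1)·(-15) − 2·10 + (-2)·10 = -25.
Characteristic polynomial: λ³ − λ² − 25λ + 25 = 0.
Substitute λ = y + (tr M)/3 = y + 0.333333 to remove the quadratic term: y³ + p·y + q = 0 with p = s − (tr M)²/3 = -25.333333 and q = −2(tr M)³/27 + (tr M)·s/3 − det M = 16.592593.
Three real roots ⇒ use the trigonometric (Viète) form: r = 2√(−p/3) = 5.811865, φ = arccos(3q/(p·r)) = arccos(-0.338086) = 1.915679 rad.
y_k = r·cos(φ/3 − 2πk/3) for k = 0, 1, 2 gives y = 4.666667, 0.666667, -5.333333.
λ_k = y_k + 0.333333 gives λ = 5.0000, 1.0000, -5.0000 (check: the sum is 1.0000 = tr M).

Hence λ_max = 5.0000 and λ_min = -5.0000.


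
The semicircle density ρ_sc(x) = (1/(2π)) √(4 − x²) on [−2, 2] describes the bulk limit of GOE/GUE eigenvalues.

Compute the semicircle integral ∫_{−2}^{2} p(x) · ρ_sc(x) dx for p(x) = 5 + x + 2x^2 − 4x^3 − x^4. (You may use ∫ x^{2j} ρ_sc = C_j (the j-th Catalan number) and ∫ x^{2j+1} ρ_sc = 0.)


Write p(x) = Σ a_i x^i, split into monomials and integrate each against ρ_sc separately.
Using ∫ x^{2j} ρ_sc = C_j = (1/(j+1)) C(2j, j) (Catalan numbers) and ∫ x^{2j+1} ρ_sc = 0 (odd monomials vanish by symmetry):
  i = 0 (even): a_0 · C_{0} = 5 · 1 = 5
  i = 1 (odd): ∫ x^1 ρ_sc = 0 (vanishes)
  i = 2 (even): a_2 · C_{1} = 2 · 1 = 2
  i = 3 (odd): ∫ x^3 ρ_sc = 0 (vanishes)
  i = 4 (even): a_4 · C_{2} = -1 · 2 = -2

Summing the contributions: ∫_{−2}^{2} p(x) ρ_sc(x) dx = 5 + 2 + (-2) = 5.


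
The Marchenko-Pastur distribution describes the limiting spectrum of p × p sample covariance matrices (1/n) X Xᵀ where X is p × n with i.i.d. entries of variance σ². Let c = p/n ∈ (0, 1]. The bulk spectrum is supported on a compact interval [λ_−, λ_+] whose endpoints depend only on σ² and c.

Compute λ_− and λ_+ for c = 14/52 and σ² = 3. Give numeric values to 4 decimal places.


c = 14/52 = 0.269231; √c = 0.518875.
λ_− = σ² (1 − √c)² = 3 · (1 − 0.518875)² = 3 · (0.481125)² = 0.694445.
λ_+ = σ² (1 + √c)² = 3 · (1 + 0.518875)² = 3 · (1.518875)² = 6.920939.

Rounded to 4 decimal places: λ_− ≈ 0.6944, λ_+ ≈ 6.9209.


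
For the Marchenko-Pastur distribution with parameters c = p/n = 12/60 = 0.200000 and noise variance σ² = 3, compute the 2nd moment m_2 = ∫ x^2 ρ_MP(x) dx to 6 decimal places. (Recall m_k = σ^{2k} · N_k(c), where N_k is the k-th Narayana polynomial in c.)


E[X²] = σ⁴ (1 + c) (second MP moment). With σ² = 3 (so σ⁴ = 9) and c = 12/60 = 0.200000: E[X²] = 9 · (1 + 0.200000) = 9 · 1.200000.

So E[X^2] = 10.800000.


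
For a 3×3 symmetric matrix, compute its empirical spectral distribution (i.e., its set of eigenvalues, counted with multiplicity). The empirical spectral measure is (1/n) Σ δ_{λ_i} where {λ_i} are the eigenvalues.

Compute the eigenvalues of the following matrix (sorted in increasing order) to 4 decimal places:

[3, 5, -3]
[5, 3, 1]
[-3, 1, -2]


Since M is real symmetric, all three eigenvalues are real; they are the roots of det(λI − M) = λ³ − (tr M) λ² + s λ − det M, where s is the sum of the principal 2×2 minors.
tr M = 3 + 3 + (-2) = 4.
s = (3·3 − 5²) + (3·(-2) − (-3)²) + (3·(-2) − 1²) = -16 + (-15) + (-7) = -38.
det M (expand along row 1) = 3·(-7) − 5·(-7) + (-3)·14 = -28.
Characteristic polynomial: λ³ − 4λ² − 38λ + 28 = 0.
Substitute λ = y + (tr M)/3 = y + 1.333333 to remove the quadratic term: y³ + p·y + q = 0 with p = s − (tr M)²/3 = -43.333333 and q = −2(tr M)³/27 + (tr M)·s/3 − det M = -27.407407.
Three real roots ⇒ use the trigonometric (Viète) form: r = 2√(−p/3) = 7.601170, φ = arccos(3q/(p·r)) = arccos(0.249624) = 1.318504 rad.
y_k = r·cos(φ/3 − 2πk/3) for k = 0, 1, 2 gives y = 6.878784, -0.638485, -6.240299.
λ_k = y_k + 1.333333 gives λ = 8.2121, 0.6948, -4.9070 (check: the sum is 4.0000 = tr M).

Eigenvalues sorted in increasing order: [-4.9070, 0.6948, 8.2121].


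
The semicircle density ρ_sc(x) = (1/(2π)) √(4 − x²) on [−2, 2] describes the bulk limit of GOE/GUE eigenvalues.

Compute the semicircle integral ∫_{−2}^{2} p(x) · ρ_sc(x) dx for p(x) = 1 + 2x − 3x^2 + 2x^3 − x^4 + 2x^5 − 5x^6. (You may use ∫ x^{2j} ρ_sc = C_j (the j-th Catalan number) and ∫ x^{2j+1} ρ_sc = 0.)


Write p(x) = Σ a_i x^i, split into monomials and integrate each against ρ_sc separately.
Using ∫ x^{2j} ρ_sc = C_j = (1/(j+1)) C(2j, j) (Catalan numbers) and ∫ x^{2j+1} ρ_sc = 0 (odd monomials vanish by symmetry):
  i = 0 (even): a_0 · C_{0} = 1 · 1 = 1
  i = 1 (odd): ∫ x^1 ρ_sc = 0 (vanishes)
  i = 2 (even): a_2 · C_{1} = -3 · 1 = -3
  i = 3 (odd): ∫ x^3 ρ_sc = 0 (vanishes)
  i = 4 (even): a_4 · C_{2} = -1 · 2 = -2
  i = 5 (odd): ∫ x^5 ρ_sc = 0 (vanishes)
  i = 6 (even): a_6 · C_{3} = -5 · 5 = -25

Summing the contributions: ∫_{−2}^{2} p(x) ρ_sc(x) dx = 1 + (-3) + (-2) + (-25) = -29.
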